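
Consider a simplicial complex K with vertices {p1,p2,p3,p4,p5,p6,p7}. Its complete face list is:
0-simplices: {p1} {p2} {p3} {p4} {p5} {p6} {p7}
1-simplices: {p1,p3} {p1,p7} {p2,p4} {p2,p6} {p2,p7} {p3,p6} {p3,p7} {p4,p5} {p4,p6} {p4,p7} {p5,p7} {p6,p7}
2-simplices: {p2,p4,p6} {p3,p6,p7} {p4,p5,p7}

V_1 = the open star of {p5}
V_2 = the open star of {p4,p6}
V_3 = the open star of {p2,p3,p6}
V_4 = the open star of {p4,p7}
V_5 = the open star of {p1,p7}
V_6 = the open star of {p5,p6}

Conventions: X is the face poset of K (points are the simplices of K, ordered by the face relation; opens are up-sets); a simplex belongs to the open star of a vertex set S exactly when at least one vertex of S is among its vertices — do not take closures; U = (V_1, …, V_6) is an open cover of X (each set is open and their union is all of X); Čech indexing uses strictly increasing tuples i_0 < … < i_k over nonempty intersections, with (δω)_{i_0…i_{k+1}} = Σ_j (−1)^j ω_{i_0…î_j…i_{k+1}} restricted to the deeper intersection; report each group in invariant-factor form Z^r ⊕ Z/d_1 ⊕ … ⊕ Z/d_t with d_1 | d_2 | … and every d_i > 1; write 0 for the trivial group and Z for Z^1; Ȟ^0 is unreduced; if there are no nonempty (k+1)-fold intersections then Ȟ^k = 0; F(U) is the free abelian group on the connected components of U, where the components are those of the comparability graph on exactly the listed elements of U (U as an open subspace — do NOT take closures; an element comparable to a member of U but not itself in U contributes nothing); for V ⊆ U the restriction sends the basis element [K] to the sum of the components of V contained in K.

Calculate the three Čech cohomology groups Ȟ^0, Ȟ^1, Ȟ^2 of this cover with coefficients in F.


Ȟ^0 ≅ Z, Ȟ^1 ≅ Z^3 and Ȟ^2 ≅ 0

nerve simplices:
  V1={{p5},{p4,p5},{p5,p7},{p4,p5,p7}} V2={{p4},{p6},{p2,p4},{p2,p6},{p3,p6},{p4,p5},{p4,p6},{p4,p7},{p6,p7},{p2,p4,p6},{p3,p6,p7},{p4,p5,p7}} V3={{p2},{p3},{p6},{p1,p3},{p2,p4},{p2,p6},{p2,p7},{p3,p6},{p3,p7},{p4,p6},{p6,p7},{p2,p4,p6},{p3,p6,p7}} V4={{p4},{p7},{p1,p7},{p2,p4},{p2,p7},{p3,p7},{p4,p5},{p4,p6},{p4,p7},{p5,p7},{p6,p7},{p2,p4,p6},{p3,p6,p7},{p4,p5,p7}} V5={{p1},{p7},{p1,p3},{p1,p7},{p2,p7},{p3,p7},{p4,p7},{p5,p7},{p6,p7},{p3,p6,p7},{p4,p5,p7}} V6={{p5},{p6},{p2,p6},{p3,p6},{p4,p5},{p4,p6},{p5,p7},{p6,p7},{p2,p4,p6},{p3,p6,p7},{p4,p5,p7}}
  V12={{p4,p5},{p4,p5,p7}} V14={{p4,p5},{p5,p7},{p4,p5,p7}} V15={{p5,p7},{p4,p5,p7}} V16={{p5},{p4,p5},{p5,p7},{p4,p5,p7}} V23={{p6},{p2,p4},{p2,p6},{p3,p6},{p4,p6},{p6,p7},{p2,p4,p6},{p3,p6,p7}} V24={{p4},{p2,p4},{p4,p5},{p4,p6},{p4,p7},{p6,p7},{p2,p4,p6},{p3,p6,p7},{p4,p5,p7}} V25={{p4,p7},{p6,p7},{p3,p6,p7},{p4,p5,p7}} V26={{p6},{p2,p6},{p3,p6},{p4,p5},{p4,p6},{p6,p7},{p2,p4,p6},{p3,p6,p7},{p4,p5,p7}} V34={{p2,p4},{p2,p7},{p3,p7},{p4,p6},{p6,p7},{p2,p4,p6},{p3,p6,p7}} V35={{p1,p3},{p2,p7},{p3,p7},{p6,p7},{p3,p6,p7}} V36={{p6},{p2,p6},{p3,p6},{p4,p6},{p6,p7},{p2,p4,p6},{p3,p6,p7}} V45={{p7},{p1,p7},{p2,p7},{p3,p7},{p4,p7},{p5,p7},{p6,p7},{p3,p6,p7},{p4,p5,p7}} V46={{p4,p5},{p4,p6},{p5,p7},{p6,p7},{p2,p4,p6},{p3,p6,p7},{p4,p5,p7}} V56={{p5,p7},{p6,p7},{p3,p6,p7},{p4,p5,p7}}
  V124={{p4,p5},{p4,p5,p7}} V125={{p4,p5,p7}} V126={{p4,p5},{p4,p5,p7}} V145={{p5,p7},{p4,p5,p7}} V146={{p4,p5},{p5,p7},{p4,p5,p7}} V156={{p5,p7},{p4,p5,p7}} V234={{p2,p4},{p4,p6},{p6,p7},{p2,p4,p6},{p3,p6,p7}} V235={{p6,p7},{p3,p6,p7}} V236={{p6},{p2,p6},{p3,p6},{p4,p6},{p6,p7},{p2,p4,p6},{p3,p6,p7}} V245={{p4,p7},{p6,p7},{p3,p6,p7},{p4,p5,p7}} V246={{p4,p5},{p4,p6},{p6,p7},{p2,p4,p6},{p3,p6,p7},{p4,p5,p7}} V256={{p6,p7},{p3,p6,p7},{p4,p5,p7}} V345={{p2,p7},{p3,p7},{p6,p7},{p3,p6,p7}} V346={{p4,p6},{p6,p7},{p2,p4,p6},{p3,p6,p7}} V356={{p6,p7},{p3,p6,p7}} V456={{p5,p7},{p6,p7},{p3,p6,p7},{p4,p5,p7}}
  V1245={{p4,p5,p7}} V1246={{p4,p5},{p4,p5,p7}} V1256={{p4,p5,p7}} V1456={{p5,p7},{p4,p5,p7}} V2345={{p6,p7},{p3,p6,p7}} V2346={{p4,p6},{p6,p7},{p2,p4,p6},{p3,p6,p7}} V2356={{p6,p7},{p3,p6,p7}} V2456={{p6,p7},{p3,p6,p7},{p4,p5,p7}} V3456={{p6,p7},{p3,p6,p7}}
  V12456={{p4,p5,p7}} V23456={{p6,p7},{p3,p6,p7}}
components per intersection:
  V1: {{p5},{p4,p5},{p5,p7},{p4,p5,p7}}
  V2: {{p4},{p6},{p2,p4},{p2,p6},{p3,p6},{p4,p5},{p4,p6},{p4,p7},{p6,p7},{p2,p4,p6},{p3,p6,p7},{p4,p5,p7}}
  V3: {{p2},{p3},{p6},{p1,p3},{p2,p4},{p2,p6},{p2,p7},{p3,p6},{p3,p7},{p4,p6},{p6,p7},{p2,p4,p6},{p3,p6,p7}}
  V4: {{p4},{p7},{p1,p7},{p2,p4},{p2,p7},{p3,p7},{p4,p5},{p4,p6},{p4,p7},{p5,p7},{p6,p7},{p2,p4,p6},{p3,p6,p7},{p4,p5,p7}}
  V5: {{p1},{p7},{p1,p3},{p1,p7},{p2,p7},{p3,p7},{p4,p7},{p5,p7},{p6,p7},{p3,p6,p7},{p4,p5,p7}}
  V6: {{p5},{p4,p5},{p5,p7},{p4,p5,p7}} {{p6},{p2,p6},{p3,p6},{p4,p6},{p6,p7},{p2,p4,p6},{p3,p6,p7}}
  V12: {{p4,p5},{p4,p5,p7}}
  V14: {{p4,p5},{p5,p7},{p4,p5,p7}}
  V15: {{p5,p7},{p4,p5,p7}}
  V16: {{p5},{p4,p5},{p5,p7},{p4,p5,p7}}
  V23: {{p6},{p2,p4},{p2,p6},{p3,p6},{p4,p6},{p6,p7},{p2,p4,p6},{p3,p6,p7}}
  V24: {{p4},{p2,p4},{p4,p5},{p4,p6},{p4,p7},{p2,p4,p6},{p4,p5,p7}} {{p6,p7},{p3,p6,p7}}
  V25: {{p4,p7},{p4,p5,p7}} {{p6,p7},{p3,p6,p7}}
  V26: {{p6},{p2,p6},{p3,p6},{p4,p6},{p6,p7},{p2,p4,p6},{p3,p6,p7}} {{p4,p5},{p4,p5,p7}}
  V34: {{p2,p4},{p4,p6},{p2,p4,p6}} {{p2,p7}} {{p3,p7},{p6,p7},{p3,p6,p7}}
  V35: {{p1,p3}} {{p2,p7}} {{p3,p7},{p6,p7},{p3,p6,p7}}
  V36: {{p6},{p2,p6},{p3,p6},{p4,p6},{p6,p7},{p2,p4,p6},{p3,p6,p7}}
  V45: {{p7},{p1,p7},{p2,p7},{p3,p7},{p4,p7},{p5,p7},{p6,p7},{p3,p6,p7},{p4,p5,p7}}
  V46: {{p4,p5},{p5,p7},{p4,p5,p7}} {{p4,p6},{p2,p4,p6}} {{p6,p7},{p3,p6,p7}}
  V56: {{p5,p7},{p4,p5,p7}} {{p6,p7},{p3,p6,p7}}
  V124: {{p4,p5},{p4,p5,p7}}
  V125: {{p4,p5,p7}}
  V126: {{p4,p5},{p4,p5,p7}}
  V145: {{p5,p7},{p4,p5,p7}}
  V146: {{p4,p5},{p5,p7},{p4,p5,p7}}
  V156: {{p5,p7},{p4,p5,p7}}
  V234: {{p2,p4},{p4,p6},{p2,p4,p6}} {{p6,p7},{p3,p6,p7}}
  V235: {{p6,p7},{p3,p6,p7}}
  V236: {{p6},{p2,p6},{p3,p6},{p4,p6},{p6,p7},{p2,p4,p6},{p3,p6,p7}}
  V245: {{p4,p7},{p4,p5,p7}} {{p6,p7},{p3,p6,p7}}
  V246: {{p4,p5},{p4,p5,p7}} {{p4,p6},{p2,p4,p6}} {{p6,p7},{p3,p6,p7}}
  V256: {{p6,p7},{p3,p6,p7}} {{p4,p5,p7}}
  V345: {{p2,p7}} {{p3,p7},{p6,p7},{p3,p6,p7}}
  V346: {{p4,p6},{p2,p4,p6}} {{p6,p7},{p3,p6,p7}}
  V356: {{p6,p7},{p3,p6,p7}}
  V456: {{p5,p7},{p4,p5,p7}} {{p6,p7},{p3,p6,p7}}
  V1245: {{p4,p5,p7}}
  V1246: {{p4,p5},{p4,p5,p7}}
  V1256: {{p4,p5,p7}}
  V1456: {{p5,p7},{p4,p5,p7}}
  V2345: {{p6,p7},{p3,p6,p7}}
  V2346: {{p4,p6},{p2,p4,p6}} {{p6,p7},{p3,p6,p7}}
  V2356: {{p6,p7},{p3,p6,p7}}
  V2456: {{p6,p7},{p3,p6,p7}} {{p4,p5,p7}}
  V3456: {{p6,p7},{p3,p6,p7}}
  V12456: {{p4,p5,p7}}
  V23456: {{p6,p7},{p3,p6,p7}}
C dims 7,24,24,11; δ0: rk 6, SNF 1^6; δ1: rk 15, SNF 1^15; δ2: rk 9, SNF 1^9
degree 0: 7−6−0 = 1 → Ȟ^0 ≅ Z
degree 1: 24−15−6 = 3 → Ȟ^1 ≅ Z^3
degree 2: 24−9−15 = 0 → Ȟ^2 ≅ 0


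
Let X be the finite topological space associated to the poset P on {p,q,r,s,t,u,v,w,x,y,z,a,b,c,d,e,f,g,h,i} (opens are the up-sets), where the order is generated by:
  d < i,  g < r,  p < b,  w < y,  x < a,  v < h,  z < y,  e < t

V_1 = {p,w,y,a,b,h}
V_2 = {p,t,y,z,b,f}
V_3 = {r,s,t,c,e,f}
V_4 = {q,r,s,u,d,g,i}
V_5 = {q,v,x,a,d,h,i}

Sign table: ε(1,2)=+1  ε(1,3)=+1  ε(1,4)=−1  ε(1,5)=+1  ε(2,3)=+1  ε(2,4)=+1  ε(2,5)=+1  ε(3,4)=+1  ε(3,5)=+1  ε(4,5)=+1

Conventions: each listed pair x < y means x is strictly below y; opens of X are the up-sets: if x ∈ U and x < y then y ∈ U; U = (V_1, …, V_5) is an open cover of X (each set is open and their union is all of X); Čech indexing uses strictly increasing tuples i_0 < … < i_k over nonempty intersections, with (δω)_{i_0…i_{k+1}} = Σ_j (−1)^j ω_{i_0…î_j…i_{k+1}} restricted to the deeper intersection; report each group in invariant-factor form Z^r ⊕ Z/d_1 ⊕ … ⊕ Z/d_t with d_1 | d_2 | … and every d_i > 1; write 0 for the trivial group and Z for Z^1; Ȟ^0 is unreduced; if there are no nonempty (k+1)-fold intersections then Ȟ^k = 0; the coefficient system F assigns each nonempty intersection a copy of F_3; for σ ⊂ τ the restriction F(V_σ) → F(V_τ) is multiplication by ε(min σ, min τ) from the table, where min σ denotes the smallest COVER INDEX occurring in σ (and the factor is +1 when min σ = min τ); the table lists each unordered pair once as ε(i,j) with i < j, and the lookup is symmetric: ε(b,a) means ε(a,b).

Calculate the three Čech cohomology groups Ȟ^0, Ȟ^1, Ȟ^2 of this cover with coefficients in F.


Ȟ^0 = Z/3,  Ȟ^1 = Z/3,  Ȟ^2 = 0

nonempty intersections:
  V12={p,y,b} V15={a,h} V23={t,f} V34={r,s} V45={q,d,i}
C dims 5,5; δ0: rk_F3 4
Ȟ^0: (5−4)−0=1 ⇒ Z/3
Ȟ^1: (5−0)−4=1 ⇒ Z/3
Ȟ^2: (0−0)−0=0 ⇒ 0


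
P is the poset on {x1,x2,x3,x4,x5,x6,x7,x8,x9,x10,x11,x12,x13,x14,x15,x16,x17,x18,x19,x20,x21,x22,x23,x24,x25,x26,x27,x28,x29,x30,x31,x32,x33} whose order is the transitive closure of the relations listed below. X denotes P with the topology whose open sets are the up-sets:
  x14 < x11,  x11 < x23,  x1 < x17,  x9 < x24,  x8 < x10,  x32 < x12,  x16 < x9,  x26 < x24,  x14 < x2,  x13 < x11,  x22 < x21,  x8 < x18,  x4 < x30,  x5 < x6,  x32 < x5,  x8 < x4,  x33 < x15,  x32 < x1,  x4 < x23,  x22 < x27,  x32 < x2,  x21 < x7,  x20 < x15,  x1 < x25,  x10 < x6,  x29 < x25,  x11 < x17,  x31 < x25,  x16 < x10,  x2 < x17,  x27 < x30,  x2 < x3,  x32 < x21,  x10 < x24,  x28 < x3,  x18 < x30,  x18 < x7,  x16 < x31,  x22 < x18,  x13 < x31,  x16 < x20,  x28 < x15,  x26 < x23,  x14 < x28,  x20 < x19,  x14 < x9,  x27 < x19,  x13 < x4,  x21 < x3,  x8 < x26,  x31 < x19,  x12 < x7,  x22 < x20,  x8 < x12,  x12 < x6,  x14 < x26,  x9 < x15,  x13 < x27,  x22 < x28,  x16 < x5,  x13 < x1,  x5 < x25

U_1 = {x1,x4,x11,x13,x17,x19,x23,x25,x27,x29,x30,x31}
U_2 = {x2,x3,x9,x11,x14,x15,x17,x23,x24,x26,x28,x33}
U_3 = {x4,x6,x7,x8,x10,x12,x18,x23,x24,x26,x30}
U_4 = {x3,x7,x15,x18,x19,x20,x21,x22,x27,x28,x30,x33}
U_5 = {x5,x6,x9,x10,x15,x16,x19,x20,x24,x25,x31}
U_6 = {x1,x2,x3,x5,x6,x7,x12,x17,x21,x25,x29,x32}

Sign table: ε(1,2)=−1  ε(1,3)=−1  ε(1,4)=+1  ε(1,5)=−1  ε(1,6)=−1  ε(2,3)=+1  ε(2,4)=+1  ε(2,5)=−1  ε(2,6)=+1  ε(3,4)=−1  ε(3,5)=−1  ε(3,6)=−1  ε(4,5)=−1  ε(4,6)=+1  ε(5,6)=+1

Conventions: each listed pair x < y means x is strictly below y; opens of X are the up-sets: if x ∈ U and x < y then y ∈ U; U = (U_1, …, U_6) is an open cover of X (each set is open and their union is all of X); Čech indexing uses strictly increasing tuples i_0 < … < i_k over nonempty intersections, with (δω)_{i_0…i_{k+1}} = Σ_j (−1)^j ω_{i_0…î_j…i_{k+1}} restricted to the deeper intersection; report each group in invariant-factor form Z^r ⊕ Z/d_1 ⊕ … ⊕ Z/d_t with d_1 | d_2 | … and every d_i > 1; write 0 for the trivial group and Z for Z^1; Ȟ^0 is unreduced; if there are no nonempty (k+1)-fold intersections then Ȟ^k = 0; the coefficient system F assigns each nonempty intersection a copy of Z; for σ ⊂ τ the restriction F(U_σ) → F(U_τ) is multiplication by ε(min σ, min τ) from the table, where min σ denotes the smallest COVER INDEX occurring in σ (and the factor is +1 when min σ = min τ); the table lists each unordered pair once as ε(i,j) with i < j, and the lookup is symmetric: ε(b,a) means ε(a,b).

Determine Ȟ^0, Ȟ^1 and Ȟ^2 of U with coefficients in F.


Ȟ^0(U;F) ≅ 0,  Ȟ^1(U;F) ≅ Z/2,  Ȟ^2(U;F) ≅ Z

cover nerve:
  U12={x11,x17,x23} U13={x4,x23,x30} U14={x19,x27,x30} U15={x19,x25,x31} U16={x1,x17,x25,x29} U23={x23,x24,x26} U24={x3,x15,x28,x33} U25={x9,x15,x24} U26={x2,x3,x17} U34={x7,x18,x30} U35={x6,x10,x24} U36={x6,x7,x12} U45={x15,x19,x20} U46={x3,x7,x21} U56={x5,x6,x25}
  U123={x23} U126={x17} U134={x30} U145={x19} U156={x25} U235={x24} U245={x15} U246={x3} U346={x7} U356={x6}
C dims 6,15,10; δ0: rk 6, SNF 1^5·2; δ1: rk 9, SNF 1^9
Ȟ^0: (6−6)−0=0 ⇒ 0
Ȟ^1: (15−9)−6=0 plus torsion [2] ⇒ Z/2
Ȟ^2: (10−0)−9=1 ⇒ Z


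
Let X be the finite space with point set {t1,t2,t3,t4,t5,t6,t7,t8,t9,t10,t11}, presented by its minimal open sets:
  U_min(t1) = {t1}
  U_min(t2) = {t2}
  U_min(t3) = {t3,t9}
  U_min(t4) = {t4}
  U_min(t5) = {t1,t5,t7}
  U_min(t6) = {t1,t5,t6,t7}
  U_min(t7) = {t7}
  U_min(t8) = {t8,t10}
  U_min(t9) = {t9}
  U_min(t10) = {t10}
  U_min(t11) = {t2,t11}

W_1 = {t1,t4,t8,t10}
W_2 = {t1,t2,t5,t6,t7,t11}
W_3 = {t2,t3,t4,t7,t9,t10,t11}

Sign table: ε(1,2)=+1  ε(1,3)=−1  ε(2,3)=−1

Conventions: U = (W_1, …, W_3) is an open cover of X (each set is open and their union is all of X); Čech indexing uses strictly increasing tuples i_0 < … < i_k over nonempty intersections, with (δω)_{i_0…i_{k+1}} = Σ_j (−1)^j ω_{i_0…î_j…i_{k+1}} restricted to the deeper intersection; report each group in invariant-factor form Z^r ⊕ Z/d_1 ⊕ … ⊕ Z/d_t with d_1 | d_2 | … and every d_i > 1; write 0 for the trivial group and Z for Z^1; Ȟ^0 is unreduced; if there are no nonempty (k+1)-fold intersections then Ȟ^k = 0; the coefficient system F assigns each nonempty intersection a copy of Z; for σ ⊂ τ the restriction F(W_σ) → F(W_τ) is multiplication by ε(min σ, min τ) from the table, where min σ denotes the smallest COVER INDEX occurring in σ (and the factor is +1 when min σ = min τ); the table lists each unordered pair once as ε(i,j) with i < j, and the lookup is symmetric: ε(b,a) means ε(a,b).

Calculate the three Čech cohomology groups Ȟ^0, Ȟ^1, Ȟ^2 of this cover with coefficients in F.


Ȟ^0 = Z, Ȟ^1 = Z and Ȟ^2 = 0

cover nerve:
  W12={t1} W13={t4,t10} W23={t2,t7,t11}
C dims 3,3; δ0: rk 2, SNF 1^2
Ȟ^0: (3−2)−0=1 ⇒ Z
Ȟ^1: (3−0)−2=1 ⇒ Z
Ȟ^2: (0−0)−0=0 ⇒ 0


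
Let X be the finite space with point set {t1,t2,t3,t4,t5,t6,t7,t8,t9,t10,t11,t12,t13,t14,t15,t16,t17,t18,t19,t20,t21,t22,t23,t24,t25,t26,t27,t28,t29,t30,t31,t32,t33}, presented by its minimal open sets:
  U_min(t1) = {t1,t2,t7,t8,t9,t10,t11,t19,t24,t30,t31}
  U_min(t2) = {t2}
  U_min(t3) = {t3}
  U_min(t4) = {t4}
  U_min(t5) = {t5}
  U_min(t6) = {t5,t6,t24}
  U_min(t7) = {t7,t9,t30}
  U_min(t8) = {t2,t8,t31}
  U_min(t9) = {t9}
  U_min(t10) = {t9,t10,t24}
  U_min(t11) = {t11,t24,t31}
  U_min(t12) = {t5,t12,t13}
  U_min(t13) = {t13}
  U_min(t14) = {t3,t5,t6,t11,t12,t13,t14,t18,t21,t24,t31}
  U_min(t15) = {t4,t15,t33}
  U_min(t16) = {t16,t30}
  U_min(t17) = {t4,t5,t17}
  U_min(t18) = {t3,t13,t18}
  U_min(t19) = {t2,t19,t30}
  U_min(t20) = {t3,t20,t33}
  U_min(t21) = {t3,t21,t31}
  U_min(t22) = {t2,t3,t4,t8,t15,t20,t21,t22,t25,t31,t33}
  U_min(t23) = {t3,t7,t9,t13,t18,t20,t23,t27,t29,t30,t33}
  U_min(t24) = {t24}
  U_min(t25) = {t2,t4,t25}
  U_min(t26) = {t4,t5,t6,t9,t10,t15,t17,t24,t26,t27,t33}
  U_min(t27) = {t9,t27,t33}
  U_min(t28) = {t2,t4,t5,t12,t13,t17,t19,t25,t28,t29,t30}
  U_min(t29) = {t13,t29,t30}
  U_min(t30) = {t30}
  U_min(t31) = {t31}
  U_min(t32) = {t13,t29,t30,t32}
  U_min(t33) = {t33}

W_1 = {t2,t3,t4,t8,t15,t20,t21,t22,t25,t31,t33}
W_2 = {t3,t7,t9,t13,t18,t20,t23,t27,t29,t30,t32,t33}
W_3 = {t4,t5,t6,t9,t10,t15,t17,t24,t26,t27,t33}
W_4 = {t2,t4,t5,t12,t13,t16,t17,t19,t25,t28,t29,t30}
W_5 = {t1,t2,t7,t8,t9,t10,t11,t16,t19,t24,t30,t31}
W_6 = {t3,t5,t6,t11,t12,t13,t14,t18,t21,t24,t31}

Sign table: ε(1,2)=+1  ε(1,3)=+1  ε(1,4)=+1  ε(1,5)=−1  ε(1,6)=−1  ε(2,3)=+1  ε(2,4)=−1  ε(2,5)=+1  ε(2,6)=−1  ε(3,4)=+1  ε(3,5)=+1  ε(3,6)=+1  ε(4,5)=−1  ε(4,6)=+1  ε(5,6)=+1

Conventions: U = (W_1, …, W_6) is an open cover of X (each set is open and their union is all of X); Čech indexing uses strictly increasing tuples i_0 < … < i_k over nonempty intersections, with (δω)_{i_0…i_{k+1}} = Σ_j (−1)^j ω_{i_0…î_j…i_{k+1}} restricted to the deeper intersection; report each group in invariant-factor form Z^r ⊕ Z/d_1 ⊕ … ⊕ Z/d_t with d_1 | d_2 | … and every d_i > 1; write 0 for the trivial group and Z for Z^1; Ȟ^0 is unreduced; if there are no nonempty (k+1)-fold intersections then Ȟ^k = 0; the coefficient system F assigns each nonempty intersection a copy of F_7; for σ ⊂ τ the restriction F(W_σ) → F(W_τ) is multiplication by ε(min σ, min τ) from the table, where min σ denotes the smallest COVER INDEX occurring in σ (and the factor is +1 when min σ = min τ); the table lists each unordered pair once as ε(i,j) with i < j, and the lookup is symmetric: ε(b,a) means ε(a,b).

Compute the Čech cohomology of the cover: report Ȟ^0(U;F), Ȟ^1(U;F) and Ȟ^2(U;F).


nonempty overlaps:
  W12={t3,t20,t33} W13={t4,t15,t33} W14={t2,t4,t25} W15={t2,t8,t31} W16={t3,t21,t31} W23={t9,t27,t33} W24={t13,t29,t30} W25={t7,t9,t30} W26={t3,t13,t18} W34={t4,t5,t17} W35={t9,t10,t24} W36={t5,t6,t24} W45={t2,t16,t19,t30} W46={t5,t12,t13} W56={t11,t24,t31}
  W123={t33} W126={t3} W134={t4} W145={t2} W156={t31} W235={t9} W245={t30} W246={t13} W346={t5} W356={t24}
C dims 6,15,10; δ0: rk_F7 6; δ1: rk_F7 9
degree 0: 6−6−0 = 0 → Ȟ^0 ≅ 0
degree 1: 15−9−6 = 0 → Ȟ^1 ≅ 0
degree 2: 10−0−9 = 1 → Ȟ^2 ≅ Z/7

Ȟ^0 = 0,  Ȟ^1 = 0,  Ȟ^2 = Z/7


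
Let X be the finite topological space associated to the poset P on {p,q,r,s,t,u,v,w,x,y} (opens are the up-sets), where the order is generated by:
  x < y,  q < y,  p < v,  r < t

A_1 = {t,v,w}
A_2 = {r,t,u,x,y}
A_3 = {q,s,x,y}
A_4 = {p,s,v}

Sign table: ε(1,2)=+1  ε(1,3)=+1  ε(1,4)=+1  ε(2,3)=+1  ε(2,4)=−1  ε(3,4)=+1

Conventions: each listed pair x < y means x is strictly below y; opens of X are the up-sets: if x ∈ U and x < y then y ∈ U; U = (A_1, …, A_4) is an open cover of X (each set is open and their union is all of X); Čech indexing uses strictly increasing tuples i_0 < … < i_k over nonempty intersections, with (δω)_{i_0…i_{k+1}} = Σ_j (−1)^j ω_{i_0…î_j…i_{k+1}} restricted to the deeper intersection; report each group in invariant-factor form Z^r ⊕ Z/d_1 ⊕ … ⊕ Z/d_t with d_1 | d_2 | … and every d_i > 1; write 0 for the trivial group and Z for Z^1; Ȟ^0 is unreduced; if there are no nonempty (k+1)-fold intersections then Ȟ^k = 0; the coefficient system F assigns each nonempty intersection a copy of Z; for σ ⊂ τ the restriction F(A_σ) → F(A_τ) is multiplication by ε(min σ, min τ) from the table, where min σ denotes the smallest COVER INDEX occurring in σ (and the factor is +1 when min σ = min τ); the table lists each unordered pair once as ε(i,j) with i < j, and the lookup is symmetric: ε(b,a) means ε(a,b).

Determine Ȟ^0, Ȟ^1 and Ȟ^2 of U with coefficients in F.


Ȟ^0 ≅ Z, Ȟ^1 ≅ Z and Ȟ^2 ≅ 0

nonempty overlaps:
  A12={t} A14={v} A23={x,y} A34={s}
C dims 4,4; δ0: rk 3, SNF 1^3
degree 0: 4−3−0 = 1 → Ȟ^0 ≅ Z
degree 1: 4−0−3 = 1 → Ȟ^1 ≅ Z
degree 2: 0−0−0 = 0 → Ȟ^2 ≅ 0


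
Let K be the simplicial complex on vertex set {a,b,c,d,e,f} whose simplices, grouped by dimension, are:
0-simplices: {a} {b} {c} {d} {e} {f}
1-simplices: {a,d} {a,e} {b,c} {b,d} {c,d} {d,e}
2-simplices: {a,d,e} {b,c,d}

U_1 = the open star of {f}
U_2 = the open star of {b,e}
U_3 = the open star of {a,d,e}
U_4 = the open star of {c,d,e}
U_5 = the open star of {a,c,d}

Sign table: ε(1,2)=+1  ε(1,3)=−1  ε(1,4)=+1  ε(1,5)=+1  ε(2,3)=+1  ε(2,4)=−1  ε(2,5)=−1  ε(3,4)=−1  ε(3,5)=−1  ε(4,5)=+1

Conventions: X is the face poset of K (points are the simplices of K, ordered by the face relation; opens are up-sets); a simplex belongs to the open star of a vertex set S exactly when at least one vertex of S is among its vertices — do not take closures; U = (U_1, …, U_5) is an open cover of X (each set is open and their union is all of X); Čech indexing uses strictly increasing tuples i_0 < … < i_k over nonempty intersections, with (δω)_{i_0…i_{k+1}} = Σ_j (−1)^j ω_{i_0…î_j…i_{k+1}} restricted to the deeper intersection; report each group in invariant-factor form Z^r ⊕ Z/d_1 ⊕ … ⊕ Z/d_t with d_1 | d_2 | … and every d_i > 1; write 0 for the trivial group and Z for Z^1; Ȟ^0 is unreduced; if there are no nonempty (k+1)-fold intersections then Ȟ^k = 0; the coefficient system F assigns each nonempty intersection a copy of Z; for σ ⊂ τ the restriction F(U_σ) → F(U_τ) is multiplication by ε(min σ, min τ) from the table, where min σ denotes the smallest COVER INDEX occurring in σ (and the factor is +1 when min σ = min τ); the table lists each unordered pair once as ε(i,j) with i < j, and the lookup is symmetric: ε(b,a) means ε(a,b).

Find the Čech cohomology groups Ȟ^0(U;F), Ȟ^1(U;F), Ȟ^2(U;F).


Ȟ^0 = Z^2; Ȟ^1 = 0; Ȟ^2 = 0

cover nerve:
  U1={{f}} U2={{b},{e},{a,e},{b,c},{b,d},{d,e},{a,d,e},{b,c,d}} U3={{a},{d},{e},{a,d},{a,e},{b,d},{c,d},{d,e},{a,d,e},{b,c,d}} U4={{c},{d},{e},{a,d},{a,e},{b,c},{b,d},{c,d},{d,e},{a,d,e},{b,c,d}} U5={{a},{c},{d},{a,d},{a,e},{b,c},{b,d},{c,d},{d,e},{a,d,e},{b,c,d}}
  U23={{e},{a,e},{b,d},{d,e},{a,d,e},{b,c,d}} U24={{e},{a,e},{b,c},{b,d},{d,e},{a,d,e},{b,c,d}} U25={{a,e},{b,c},{b,d},{d,e},{a,d,e},{b,c,d}} U34={{d},{e},{a,d},{a,e},{b,d},{c,d},{d,e},{a,d,e},{b,c,d}} U35={{a},{d},{a,d},{a,e},{b,d},{c,d},{d,e},{a,d,e},{b,c,d}} U45={{c},{d},{a,d},{a,e},{b,c},{b,d},{c,d},{d,e},{a,d,e},{b,c,d}}
  U234={{e},{a,e},{b,d},{d,e},{a,d,e},{b,c,d}} U235={{a,e},{b,d},{d,e},{a,d,e},{b,c,d}} U245={{a,e},{b,c},{b,d},{d,e},{a,d,e},{b,c,d}} U345={{d},{a,d},{a,e},{b,d},{c,d},{d,e},{a,d,e},{b,c,d}}
  U2345={{a,e},{b,d},{d,e},{a,d,e},{b,c,d}}
C dims 5,6,4,1; δ0: rk 3, SNF 1^3; δ1: rk 3, SNF 1^3; δ2: rk 1, SNF 1^1
Ȟ^0: (5−3)−0=2 ⇒ Z^2
Ȟ^1: (6−3)−3=0 ⇒ 0
Ȟ^2: (4−1)−3=0 ⇒ 0


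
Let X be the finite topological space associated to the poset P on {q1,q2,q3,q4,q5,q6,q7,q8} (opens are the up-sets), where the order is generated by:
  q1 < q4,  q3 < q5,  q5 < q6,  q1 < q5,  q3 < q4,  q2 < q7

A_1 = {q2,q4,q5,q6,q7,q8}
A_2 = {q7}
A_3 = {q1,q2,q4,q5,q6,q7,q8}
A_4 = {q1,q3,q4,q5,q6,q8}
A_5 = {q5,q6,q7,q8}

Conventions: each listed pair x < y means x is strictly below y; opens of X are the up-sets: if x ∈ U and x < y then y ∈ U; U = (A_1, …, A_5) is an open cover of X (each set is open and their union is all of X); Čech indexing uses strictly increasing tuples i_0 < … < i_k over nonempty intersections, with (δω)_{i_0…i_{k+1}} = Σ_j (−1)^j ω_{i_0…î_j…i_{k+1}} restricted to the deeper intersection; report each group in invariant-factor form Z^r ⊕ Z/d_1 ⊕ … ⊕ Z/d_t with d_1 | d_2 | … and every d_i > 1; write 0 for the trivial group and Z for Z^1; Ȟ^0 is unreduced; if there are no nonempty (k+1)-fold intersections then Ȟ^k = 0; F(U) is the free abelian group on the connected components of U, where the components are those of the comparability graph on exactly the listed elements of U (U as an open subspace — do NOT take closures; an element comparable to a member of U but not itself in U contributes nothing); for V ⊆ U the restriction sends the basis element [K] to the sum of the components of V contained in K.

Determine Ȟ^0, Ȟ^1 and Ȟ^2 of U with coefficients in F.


Ȟ^0(U;F) ≅ Z^3, Ȟ^1(U;F) ≅ 0 and Ȟ^2(U;F) ≅ 0

nerve simplices:
  A12={q7} A13={q2,q4,q5,q6,q7,q8} A14={q4,q5,q6,q8} A15={q5,q6,q7,q8} A23={q7} A25={q7} A34={q1,q4,q5,q6,q8} A35={q5,q6,q7,q8} A45={q5,q6,q8}
  A123={q7} A125={q7} A134={q4,q5,q6,q8} A135={q5,q6,q7,q8} A145={q5,q6,q8} A235={q7} A345={q5,q6,q8}
  A1235={q7} A1345={q5,q6,q8}
components per intersection:
  A1: {q2,q7} {q4} {q5,q6} {q8}
  A2: {q7}
  A3: {q1,q4,q5,q6} {q2,q7} {q8}
  A4: {q1,q3,q4,q5,q6} {q8}
  A5: {q5,q6} {q7} {q8}
  A12: {q7}
  A13: {q2,q7} {q4} {q5,q6} {q8}
  A14: {q4} {q5,q6} {q8}
  A15: {q5,q6} {q7} {q8}
  A23: {q7}
  A25: {q7}
  A34: {q1,q4,q5,q6} {q8}
  A35: {q5,q6} {q7} {q8}
  A45: {q5,q6} {q8}
  A123: {q7}
  A125: {q7}
  A134: {q4} {q5,q6} {q8}
  A135: {q5,q6} {q7} {q8}
  A145: {q5,q6} {q8}
  A235: {q7}
  A345: {q5,q6} {q8}
  A1235: {q7}
  A1345: {q5,q6} {q8}
C dims 13,20,13,3; δ0: rk 10, SNF 1^10; δ1: rk 10, SNF 1^10; δ2: rk 3, SNF 1^3
degree 0: 13−10−0 = 3 → Ȟ^0 ≅ Z^3
degree 1: 20−10−10 = 0 → Ȟ^1 ≅ 0
degree 2: 13−3−10 = 0 → Ȟ^2 ≅ 0


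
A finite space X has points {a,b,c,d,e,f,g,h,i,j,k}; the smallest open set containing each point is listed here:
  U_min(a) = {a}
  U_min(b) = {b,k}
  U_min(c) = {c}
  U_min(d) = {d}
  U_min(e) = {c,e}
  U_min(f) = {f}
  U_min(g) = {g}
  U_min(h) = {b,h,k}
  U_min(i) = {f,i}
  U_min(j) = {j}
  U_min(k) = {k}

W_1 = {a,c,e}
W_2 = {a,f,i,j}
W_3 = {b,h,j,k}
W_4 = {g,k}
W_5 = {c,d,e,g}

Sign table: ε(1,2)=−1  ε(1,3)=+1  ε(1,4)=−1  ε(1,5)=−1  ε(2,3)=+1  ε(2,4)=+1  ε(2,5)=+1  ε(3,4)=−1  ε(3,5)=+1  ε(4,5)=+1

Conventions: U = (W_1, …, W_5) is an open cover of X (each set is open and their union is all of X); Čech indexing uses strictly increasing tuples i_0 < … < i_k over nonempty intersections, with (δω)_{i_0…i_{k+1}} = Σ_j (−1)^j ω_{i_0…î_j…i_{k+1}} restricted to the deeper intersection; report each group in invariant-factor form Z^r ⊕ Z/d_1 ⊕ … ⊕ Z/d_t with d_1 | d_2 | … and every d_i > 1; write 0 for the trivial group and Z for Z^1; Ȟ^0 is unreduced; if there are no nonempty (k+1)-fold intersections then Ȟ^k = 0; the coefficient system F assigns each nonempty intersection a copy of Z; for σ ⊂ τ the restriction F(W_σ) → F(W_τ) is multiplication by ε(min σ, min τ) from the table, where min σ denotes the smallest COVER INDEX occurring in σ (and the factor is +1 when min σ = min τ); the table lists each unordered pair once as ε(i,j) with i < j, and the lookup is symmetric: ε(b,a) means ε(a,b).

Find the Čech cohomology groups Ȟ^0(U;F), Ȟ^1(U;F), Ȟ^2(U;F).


Ȟ^0 ≅ 0, Ȟ^1 ≅ Z/2 and Ȟ^2 ≅ 0

cover nerve:
  W12={a} W15={c,e} W23={j} W34={k} W45={g}
C dims 5,5; δ0: rk 5, SNF 1^4·2
Ȟ^0: (5−5)−0=0 ⇒ 0
Ȟ^1: (5−0)−5=0 plus torsion [2] ⇒ Z/2
Ȟ^2: (0−0)−0=0 ⇒ 0


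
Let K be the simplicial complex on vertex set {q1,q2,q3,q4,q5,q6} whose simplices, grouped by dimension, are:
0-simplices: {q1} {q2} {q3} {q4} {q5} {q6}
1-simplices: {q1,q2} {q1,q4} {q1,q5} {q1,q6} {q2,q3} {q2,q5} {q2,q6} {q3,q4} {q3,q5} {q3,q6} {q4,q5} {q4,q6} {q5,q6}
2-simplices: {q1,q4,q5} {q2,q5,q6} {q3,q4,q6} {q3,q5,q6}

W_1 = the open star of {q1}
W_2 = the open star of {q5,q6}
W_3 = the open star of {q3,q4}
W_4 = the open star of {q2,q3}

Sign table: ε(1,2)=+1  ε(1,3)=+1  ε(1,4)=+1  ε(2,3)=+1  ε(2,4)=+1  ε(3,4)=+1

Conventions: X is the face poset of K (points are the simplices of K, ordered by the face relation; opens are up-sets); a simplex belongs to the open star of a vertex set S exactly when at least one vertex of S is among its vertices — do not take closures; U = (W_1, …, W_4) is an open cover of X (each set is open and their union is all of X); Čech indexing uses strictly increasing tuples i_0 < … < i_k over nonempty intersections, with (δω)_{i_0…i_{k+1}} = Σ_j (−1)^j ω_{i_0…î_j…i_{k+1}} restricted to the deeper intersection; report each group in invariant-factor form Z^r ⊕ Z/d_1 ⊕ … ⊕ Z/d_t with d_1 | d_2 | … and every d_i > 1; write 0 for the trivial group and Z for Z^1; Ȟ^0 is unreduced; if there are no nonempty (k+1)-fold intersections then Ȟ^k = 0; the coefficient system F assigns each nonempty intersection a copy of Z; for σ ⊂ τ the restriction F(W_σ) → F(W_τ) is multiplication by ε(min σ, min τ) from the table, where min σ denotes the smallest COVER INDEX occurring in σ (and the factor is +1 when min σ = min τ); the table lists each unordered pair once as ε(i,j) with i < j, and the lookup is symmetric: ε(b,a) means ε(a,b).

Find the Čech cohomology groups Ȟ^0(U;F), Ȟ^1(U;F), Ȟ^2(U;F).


nonempty overlaps:
  W1={{q1},{q1,q2},{q1,q4},{q1,q5},{q1,q6},{q1,q4,q5}} W2={{q5},{q6},{q1,q5},{q1,q6},{q2,q5},{q2,q6},{q3,q5},{q3,q6},{q4,q5},{q4,q6},{q5,q6},{q1,q4,q5},{q2,q5,q6},{q3,q4,q6},{q3,q5,q6}} W3={{q3},{q4},{q1,q4},{q2,q3},{q3,q4},{q3,q5},{q3,q6},{q4,q5},{q4,q6},{q1,q4,q5},{q3,q4,q6},{q3,q5,q6}} W4={{q2},{q3},{q1,q2},{q2,q3},{q2,q5},{q2,q6},{q3,q4},{q3,q5},{q3,q6},{q2,q5,q6},{q3,q4,q6},{q3,q5,q6}}
  W12={{q1,q5},{q1,q6},{q1,q4,q5}} W13={{q1,q4},{q1,q4,q5}} W14={{q1,q2}} W23={{q3,q5},{q3,q6},{q4,q5},{q4,q6},{q1,q4,q5},{q3,q4,q6},{q3,q5,q6}} W24={{q2,q5},{q2,q6},{q3,q5},{q3,q6},{q2,q5,q6},{q3,q4,q6},{q3,q5,q6}} W34={{q3},{q2,q3},{q3,q4},{q3,q5},{q3,q6},{q3,q4,q6},{q3,q5,q6}}
  W123={{q1,q4,q5}} W234={{q3,q5},{q3,q6},{q3,q4,q6},{q3,q5,q6}}
C dims 4,6,2; δ0: rk 3, SNF 1^3; δ1: rk 2, SNF 1^2
degree 0: 4−3−0 = 1 → Ȟ^0 ≅ Z
degree 1: 6−2−3 = 1 → Ȟ^1 ≅ Z
degree 2: 2−0−2 = 0 → Ȟ^2 ≅ 0

Ȟ^0 ≅ Z,  Ȟ^1 ≅ Z,  Ȟ^2 ≅ 0


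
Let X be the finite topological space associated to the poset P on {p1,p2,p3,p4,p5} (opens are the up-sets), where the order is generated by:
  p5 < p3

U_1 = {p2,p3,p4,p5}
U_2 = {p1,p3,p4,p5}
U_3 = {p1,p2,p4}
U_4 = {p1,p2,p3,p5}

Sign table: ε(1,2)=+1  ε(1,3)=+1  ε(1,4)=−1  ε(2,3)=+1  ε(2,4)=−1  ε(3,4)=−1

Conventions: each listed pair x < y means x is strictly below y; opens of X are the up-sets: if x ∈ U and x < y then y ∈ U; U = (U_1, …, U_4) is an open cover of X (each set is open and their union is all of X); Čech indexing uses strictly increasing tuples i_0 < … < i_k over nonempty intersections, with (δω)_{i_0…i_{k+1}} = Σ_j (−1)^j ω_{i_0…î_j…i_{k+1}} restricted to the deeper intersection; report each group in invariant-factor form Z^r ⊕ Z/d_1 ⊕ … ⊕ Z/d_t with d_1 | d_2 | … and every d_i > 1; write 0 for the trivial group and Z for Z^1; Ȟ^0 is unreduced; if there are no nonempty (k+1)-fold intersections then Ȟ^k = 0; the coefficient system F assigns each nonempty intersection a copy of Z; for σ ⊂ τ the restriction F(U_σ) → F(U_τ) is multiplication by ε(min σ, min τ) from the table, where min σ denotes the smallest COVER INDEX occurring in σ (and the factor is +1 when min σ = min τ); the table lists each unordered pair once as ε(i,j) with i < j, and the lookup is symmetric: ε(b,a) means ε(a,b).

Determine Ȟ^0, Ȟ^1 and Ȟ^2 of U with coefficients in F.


Ȟ^0 ≅ Z, Ȟ^1 ≅ 0, Ȟ^2 ≅ Z

intersection data:
  U12={p3,p4,p5} U13={p2,p4} U14={p2,p3,p5} U23={p1,p4} U24={p1,p3,p5} U34={p1,p2}
  U123={p4} U124={p3,p5} U134={p2} U234={p1}
C dims 4,6,4; δ0: rk 3, SNF 1^3; δ1: rk 3, SNF 1^3
Ȟ^0 = (4 − 3) − 0 = 1, so Ȟ^0 ≅ Z
Ȟ^1 = (6 − 3) − 3 = 0, so Ȟ^1 ≅ 0
Ȟ^2 = (4 − 0) − 3 = 1, so Ȟ^2 ≅ Z


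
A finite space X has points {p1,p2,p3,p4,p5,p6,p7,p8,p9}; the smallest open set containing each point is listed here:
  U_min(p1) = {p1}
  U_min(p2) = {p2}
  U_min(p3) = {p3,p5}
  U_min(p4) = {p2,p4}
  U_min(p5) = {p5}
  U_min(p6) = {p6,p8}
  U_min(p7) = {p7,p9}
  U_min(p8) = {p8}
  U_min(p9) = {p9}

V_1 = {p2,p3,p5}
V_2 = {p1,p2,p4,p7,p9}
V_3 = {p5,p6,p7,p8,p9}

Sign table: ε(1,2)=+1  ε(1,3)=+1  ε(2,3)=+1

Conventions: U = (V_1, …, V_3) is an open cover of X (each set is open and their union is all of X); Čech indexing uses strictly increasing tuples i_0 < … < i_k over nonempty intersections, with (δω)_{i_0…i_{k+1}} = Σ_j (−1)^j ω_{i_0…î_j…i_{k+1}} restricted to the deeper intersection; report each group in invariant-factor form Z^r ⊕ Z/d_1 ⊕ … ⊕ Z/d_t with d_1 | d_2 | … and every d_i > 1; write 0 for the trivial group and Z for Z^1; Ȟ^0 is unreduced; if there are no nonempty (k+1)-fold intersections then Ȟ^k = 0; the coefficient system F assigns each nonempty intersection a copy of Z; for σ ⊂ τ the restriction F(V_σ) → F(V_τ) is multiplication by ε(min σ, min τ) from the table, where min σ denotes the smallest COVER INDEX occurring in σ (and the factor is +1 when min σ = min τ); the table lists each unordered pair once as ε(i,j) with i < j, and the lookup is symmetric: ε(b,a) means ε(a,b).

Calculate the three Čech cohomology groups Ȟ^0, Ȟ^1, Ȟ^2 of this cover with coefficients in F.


nerve of the cover:
  V12={p2} V13={p5} V23={p7,p9}
C dims 3,3; δ0: rk 2, SNF 1^2
Ȟ^0 = (3 − 2) − 0 = 1, so Ȟ^0 ≅ Z
Ȟ^1 = (3 − 0) − 2 = 1, so Ȟ^1 ≅ Z
Ȟ^2 = (0 − 0) − 0 = 0, so Ȟ^2 ≅ 0

Ȟ^0(U;F) ≅ Z; Ȟ^1(U;F) ≅ Z; Ȟ^2(U;F) ≅ 0


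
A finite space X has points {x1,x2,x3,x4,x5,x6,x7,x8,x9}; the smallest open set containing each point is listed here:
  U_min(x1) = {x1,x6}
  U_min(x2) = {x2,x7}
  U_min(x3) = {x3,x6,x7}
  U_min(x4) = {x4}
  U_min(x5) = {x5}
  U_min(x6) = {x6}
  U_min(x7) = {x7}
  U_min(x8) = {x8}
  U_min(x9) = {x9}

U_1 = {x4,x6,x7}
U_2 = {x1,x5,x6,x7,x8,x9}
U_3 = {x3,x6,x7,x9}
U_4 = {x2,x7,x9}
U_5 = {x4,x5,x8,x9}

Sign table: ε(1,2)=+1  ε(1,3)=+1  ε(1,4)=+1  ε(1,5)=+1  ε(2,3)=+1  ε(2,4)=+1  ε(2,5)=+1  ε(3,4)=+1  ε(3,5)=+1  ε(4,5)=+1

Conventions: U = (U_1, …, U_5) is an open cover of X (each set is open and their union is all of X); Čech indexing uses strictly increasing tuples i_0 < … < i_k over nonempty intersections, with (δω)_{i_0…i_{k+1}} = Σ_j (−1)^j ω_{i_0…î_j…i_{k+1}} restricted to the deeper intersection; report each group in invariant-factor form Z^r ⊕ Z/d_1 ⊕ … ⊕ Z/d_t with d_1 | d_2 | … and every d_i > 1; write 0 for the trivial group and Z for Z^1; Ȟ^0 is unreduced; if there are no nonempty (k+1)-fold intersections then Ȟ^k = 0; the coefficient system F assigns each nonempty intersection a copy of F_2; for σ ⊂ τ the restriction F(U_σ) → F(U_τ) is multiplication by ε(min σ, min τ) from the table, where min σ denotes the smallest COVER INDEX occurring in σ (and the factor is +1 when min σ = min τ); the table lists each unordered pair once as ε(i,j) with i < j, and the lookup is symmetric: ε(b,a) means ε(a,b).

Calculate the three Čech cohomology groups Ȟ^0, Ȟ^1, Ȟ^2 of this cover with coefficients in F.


Ȟ^0 = Z/2, Ȟ^1 = Z/2 and Ȟ^2 = 0

nerve of the cover:
  U12={x6,x7} U13={x6,x7} U14={x7} U15={x4} U23={x6,x7,x9} U24={x7,x9} U25={x5,x8,x9} U34={x7,x9} U35={x9} U45={x9}
  U123={x6,x7} U124={x7} U134={x7} U234={x7,x9} U235={x9} U245={x9} U345={x9}
  U1234={x7} U2345={x9}
C dims 5,10,7,2; δ0: rk_F2 4; δ1: rk_F2 5; δ2: rk_F2 2
Ȟ^0 = (5 − 4) − 0 = 1, so Ȟ^0 ≅ Z/2
Ȟ^1 = (10 − 5) − 4 = 1, so Ȟ^1 ≅ Z/2
Ȟ^2 = (7 − 2) − 5 = 0, so Ȟ^2 ≅ 0


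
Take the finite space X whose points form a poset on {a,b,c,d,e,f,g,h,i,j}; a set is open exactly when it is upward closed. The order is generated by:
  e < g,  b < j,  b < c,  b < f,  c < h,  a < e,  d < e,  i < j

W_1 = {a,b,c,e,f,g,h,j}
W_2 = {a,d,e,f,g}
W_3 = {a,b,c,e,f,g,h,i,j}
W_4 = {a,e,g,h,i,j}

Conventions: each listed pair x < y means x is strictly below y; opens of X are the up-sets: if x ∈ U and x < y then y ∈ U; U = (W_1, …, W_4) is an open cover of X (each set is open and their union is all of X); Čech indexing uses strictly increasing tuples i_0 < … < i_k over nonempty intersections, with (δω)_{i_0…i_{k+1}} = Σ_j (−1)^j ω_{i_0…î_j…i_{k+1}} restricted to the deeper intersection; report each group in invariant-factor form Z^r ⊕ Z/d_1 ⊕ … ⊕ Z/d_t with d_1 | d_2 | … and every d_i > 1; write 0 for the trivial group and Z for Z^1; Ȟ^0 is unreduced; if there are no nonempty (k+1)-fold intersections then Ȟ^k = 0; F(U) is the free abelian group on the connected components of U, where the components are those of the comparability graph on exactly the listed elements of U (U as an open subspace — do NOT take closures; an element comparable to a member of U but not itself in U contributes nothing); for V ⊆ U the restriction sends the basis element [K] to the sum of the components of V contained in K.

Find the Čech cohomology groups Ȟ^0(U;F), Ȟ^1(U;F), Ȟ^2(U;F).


nonempty intersections:
  W12={a,e,f,g} W13={a,b,c,e,f,g,h,j} W14={a,e,g,h,j} W23={a,e,f,g} W24={a,e,g} W34={a,e,g,h,i,j}
  W123={a,e,f,g} W124={a,e,g} W134={a,e,g,h,j} W234={a,e,g}
  W1234={a,e,g}
components per intersection:
  W1: {a,e,g} {b,c,f,h,j}
  W2: {a,d,e,g} {f}
  W3: {a,e,g} {b,c,f,h,i,j}
  W4: {a,e,g} {h} {i,j}
  W12: {a,e,g} {f}
  W13: {a,e,g} {b,c,f,h,j}
  W14: {a,e,g} {h} {j}
  W23: {a,e,g} {f}
  W24: {a,e,g}
  W34: {a,e,g} {h} {i,j}
  W123: {a,e,g} {f}
  W124: {a,e,g}
  W134: {a,e,g} {h} {j}
  W234: {a,e,g}
  W1234: {a,e,g}
C dims 9,13,7,1; δ0: rk 7, SNF 1^7; δ1: rk 6, SNF 1^6; δ2: rk 1, SNF 1^1
Ȟ^0: (9−7)−0=2 ⇒ Z^2
Ȟ^1: (13−6)−7=0 ⇒ 0
Ȟ^2: (7−1)−6=0 ⇒ 0

Ȟ^0 = Z^2; Ȟ^1 = 0; Ȟ^2 = 0


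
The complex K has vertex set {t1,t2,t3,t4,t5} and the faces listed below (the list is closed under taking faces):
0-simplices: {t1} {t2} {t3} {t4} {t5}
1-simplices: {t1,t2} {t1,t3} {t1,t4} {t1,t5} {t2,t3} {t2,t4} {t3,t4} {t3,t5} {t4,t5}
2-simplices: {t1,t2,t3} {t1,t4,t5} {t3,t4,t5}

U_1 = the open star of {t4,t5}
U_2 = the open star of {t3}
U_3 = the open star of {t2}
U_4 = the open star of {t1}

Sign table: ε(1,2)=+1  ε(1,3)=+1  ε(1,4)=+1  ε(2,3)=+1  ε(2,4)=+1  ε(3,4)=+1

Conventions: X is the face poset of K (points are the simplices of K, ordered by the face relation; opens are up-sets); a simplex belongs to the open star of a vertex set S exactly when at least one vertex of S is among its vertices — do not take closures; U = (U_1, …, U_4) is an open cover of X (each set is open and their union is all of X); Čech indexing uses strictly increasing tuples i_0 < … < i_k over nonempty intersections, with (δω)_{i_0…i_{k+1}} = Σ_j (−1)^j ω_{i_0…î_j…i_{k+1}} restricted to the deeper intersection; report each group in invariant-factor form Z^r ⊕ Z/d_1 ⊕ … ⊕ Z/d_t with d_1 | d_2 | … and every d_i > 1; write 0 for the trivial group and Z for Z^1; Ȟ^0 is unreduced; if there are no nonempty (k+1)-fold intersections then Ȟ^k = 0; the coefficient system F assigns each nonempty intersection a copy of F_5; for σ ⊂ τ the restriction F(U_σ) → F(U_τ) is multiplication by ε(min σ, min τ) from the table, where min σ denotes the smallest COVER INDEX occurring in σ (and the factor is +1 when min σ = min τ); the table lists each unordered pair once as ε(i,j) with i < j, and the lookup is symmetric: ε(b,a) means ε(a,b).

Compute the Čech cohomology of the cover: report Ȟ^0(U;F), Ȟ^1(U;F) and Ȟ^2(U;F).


Ȟ^0 = Z/5,  Ȟ^1 = Z/5 ⊕ Z/5,  Ȟ^2 = 0

intersection data:
  U1={{t4},{t5},{t1,t4},{t1,t5},{t2,t4},{t3,t4},{t3,t5},{t4,t5},{t1,t4,t5},{t3,t4,t5}} U2={{t3},{t1,t3},{t2,t3},{t3,t4},{t3,t5},{t1,t2,t3},{t3,t4,t5}} U3={{t2},{t1,t2},{t2,t3},{t2,t4},{t1,t2,t3}} U4={{t1},{t1,t2},{t1,t3},{t1,t4},{t1,t5},{t1,t2,t3},{t1,t4,t5}}
  U12={{t3,t4},{t3,t5},{t3,t4,t5}} U13={{t2,t4}} U14={{t1,t4},{t1,t5},{t1,t4,t5}} U23={{t2,t3},{t1,t2,t3}} U24={{t1,t3},{t1,t2,t3}} U34={{t1,t2},{t1,t2,t3}}
  U234={{t1,t2,t3}}
C dims 4,6,1; δ0: rk_F5 3; δ1: rk_F5 1
Ȟ^0 = (4 − 3) − 0 = 1, so Ȟ^0 ≅ Z/5
Ȟ^1 = (6 − 1) − 3 = 2, so Ȟ^1 ≅ Z/5 ⊕ Z/5
Ȟ^2 = (1 − 0) − 1 = 0, so Ȟ^2 ≅ 0


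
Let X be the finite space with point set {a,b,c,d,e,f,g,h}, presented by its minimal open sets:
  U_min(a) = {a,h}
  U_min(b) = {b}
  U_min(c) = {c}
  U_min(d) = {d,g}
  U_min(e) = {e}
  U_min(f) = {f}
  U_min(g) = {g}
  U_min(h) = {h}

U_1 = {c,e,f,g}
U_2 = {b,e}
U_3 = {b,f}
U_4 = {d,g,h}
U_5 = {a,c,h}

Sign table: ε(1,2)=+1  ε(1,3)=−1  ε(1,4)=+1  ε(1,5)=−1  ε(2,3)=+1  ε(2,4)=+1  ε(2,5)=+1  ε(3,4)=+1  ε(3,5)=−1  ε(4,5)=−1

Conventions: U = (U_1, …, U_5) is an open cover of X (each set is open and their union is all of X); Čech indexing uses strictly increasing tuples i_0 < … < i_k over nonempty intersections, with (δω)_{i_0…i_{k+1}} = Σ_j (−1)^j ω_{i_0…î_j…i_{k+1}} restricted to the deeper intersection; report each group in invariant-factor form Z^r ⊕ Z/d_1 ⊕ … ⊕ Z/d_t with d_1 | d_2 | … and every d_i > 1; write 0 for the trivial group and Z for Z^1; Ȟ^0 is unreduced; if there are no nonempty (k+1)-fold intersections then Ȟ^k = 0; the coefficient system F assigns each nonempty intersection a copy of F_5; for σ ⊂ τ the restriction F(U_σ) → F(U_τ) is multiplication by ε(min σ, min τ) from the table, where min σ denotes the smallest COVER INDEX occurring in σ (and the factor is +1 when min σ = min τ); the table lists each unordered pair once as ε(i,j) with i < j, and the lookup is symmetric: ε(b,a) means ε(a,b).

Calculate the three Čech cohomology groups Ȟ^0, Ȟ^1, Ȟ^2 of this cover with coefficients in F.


Ȟ^0 ≅ 0, Ȟ^1 ≅ Z/5, Ȟ^2 ≅ 0

intersection data:
  U12={e} U13={f} U14={g} U15={c} U23={b} U45={h}
C dims 5,6; δ0: rk_F5 5
Ȟ^0 = (5 − 5) − 0 = 0, so Ȟ^0 ≅ 0
Ȟ^1 = (6 − 0) − 5 = 1, so Ȟ^1 ≅ Z/5
Ȟ^2 = (0 − 0) − 0 = 0, so Ȟ^2 ≅ 0


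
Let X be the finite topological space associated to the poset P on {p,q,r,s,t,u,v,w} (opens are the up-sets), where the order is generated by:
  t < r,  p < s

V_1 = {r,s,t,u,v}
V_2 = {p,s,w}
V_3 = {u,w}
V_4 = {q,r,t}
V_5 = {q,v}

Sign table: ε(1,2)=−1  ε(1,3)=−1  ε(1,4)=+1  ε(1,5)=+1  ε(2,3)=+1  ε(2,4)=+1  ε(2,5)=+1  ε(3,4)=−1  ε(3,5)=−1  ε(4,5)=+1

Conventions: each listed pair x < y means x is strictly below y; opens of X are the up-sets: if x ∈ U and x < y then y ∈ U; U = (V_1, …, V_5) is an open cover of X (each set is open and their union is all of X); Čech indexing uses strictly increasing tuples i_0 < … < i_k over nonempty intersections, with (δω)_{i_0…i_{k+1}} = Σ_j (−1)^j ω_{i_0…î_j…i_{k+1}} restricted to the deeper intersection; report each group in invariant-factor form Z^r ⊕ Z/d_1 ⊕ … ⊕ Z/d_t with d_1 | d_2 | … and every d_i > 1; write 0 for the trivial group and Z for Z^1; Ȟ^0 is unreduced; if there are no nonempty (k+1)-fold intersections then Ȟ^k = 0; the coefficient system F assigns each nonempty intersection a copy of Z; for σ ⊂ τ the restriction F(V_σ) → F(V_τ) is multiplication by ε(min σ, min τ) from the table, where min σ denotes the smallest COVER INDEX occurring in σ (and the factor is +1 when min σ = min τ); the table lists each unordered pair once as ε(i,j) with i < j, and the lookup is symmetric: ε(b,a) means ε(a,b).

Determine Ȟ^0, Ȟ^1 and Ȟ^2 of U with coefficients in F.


Ȟ^0 ≅ Z, Ȟ^1 ≅ Z^2, Ȟ^2 ≅ 0

cover nerve:
  V12={s} V13={u} V14={r,t} V15={v} V23={w} V45={q}
C dims 5,6; δ0: rk 4, SNF 1^4
Ȟ^0: (5−4)−0=1 ⇒ Z
Ȟ^1: (6−0)−4=2 ⇒ Z^2
Ȟ^2: (0−0)−0=0 ⇒ 0
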